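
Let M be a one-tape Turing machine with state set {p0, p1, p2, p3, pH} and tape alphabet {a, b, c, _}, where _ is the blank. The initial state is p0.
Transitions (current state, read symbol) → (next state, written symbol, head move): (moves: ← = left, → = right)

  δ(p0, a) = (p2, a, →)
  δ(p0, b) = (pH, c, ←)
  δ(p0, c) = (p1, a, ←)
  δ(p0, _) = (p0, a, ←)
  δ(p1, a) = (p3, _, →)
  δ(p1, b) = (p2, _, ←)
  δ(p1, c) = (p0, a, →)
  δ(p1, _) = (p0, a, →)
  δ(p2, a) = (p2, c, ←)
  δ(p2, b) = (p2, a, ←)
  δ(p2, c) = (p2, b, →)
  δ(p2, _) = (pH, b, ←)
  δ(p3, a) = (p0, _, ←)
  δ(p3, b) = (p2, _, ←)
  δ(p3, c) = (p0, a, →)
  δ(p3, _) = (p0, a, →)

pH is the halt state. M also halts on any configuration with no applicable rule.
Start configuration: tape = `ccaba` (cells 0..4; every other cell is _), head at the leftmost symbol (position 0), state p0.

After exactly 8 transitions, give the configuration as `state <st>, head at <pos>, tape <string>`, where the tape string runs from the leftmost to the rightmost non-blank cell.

state=p0 head=0 tape=__[c]caba   (p0,c)→(p1,a,←)
state=p1 head=-1 tape=_[_]acaba   (p1,_)→(p0,a,→)
state=p0 head=0 tape=_a[a]caba   (p0,a)→(p2,a,→)
state=p2 head=1 tape=_aa[c]aba   (p2,c)→(p2,b,→)
state=p2 head=2 tape=_aab[a]ba   (p2,a)→(p2,c,←)
state=p2 head=1 tape=_aa[b]cba   (p2,b)→(p2,a,←)
state=p2 head=0 tape=_a[a]acba   (p2,a)→(p2,c,←)
state=p2 head=-1 tape=_[a]cacba   (p2,a)→(p2,c,←)
state=p2 head=-2 tape=[_]ccacba
After 8 steps: state p2, head at -2, tape ccacba.

state p2, head at -2, tape ccacba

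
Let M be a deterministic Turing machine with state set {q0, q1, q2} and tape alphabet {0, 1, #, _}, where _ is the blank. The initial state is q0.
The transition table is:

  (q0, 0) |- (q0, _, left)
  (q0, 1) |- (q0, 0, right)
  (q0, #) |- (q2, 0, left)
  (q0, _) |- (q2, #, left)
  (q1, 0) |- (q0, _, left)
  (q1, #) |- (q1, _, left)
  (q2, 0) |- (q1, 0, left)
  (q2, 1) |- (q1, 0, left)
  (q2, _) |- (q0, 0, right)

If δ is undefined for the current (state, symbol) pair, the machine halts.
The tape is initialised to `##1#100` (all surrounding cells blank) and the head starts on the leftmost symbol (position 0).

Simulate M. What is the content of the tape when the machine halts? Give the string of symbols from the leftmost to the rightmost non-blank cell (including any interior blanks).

q0 | ____[#]#1#100   read # → write 0, move left, go to q2
q2 | ___[_]0#1#100   read _ → write 0, move right, go to q0
q0 | ___0[0]#1#100   read 0 → write _, move left, go to q0
q0 | ___[0]_#1#100   read 0 → write _, move left, go to q0
q0 | __[_]__#1#100   read _ → write #, move left, go to q2
q2 | _[_]#__#1#100   read _ → write 0, move right, go to q0
q0 | _0[#]__#1#100   read # → write 0, move left, go to q2
q2 | _[0]0__#1#100   read 0 → write 0, move left, go to q1
q1 | [_]00__#1#100
The non-blank tape span at halt is 00__#1#100.

00__#1#100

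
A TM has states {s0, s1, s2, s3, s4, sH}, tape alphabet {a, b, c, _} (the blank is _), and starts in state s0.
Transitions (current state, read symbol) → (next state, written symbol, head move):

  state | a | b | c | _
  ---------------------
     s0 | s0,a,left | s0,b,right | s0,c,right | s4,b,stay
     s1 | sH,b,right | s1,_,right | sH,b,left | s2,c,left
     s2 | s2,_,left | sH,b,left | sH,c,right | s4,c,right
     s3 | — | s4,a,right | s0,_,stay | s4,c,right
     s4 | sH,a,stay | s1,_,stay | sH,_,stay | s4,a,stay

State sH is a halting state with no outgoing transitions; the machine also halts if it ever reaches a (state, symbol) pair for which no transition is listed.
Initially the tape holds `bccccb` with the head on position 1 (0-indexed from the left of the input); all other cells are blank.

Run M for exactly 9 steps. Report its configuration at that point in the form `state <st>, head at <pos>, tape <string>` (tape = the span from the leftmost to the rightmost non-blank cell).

state sH, head at 4, tape bccccbc

s0 | b[c]cccb_   read c → write c, move right, go to s0
s0 | bc[c]ccb_   read c → write c, move right, go to s0
s0 | bcc[c]cb_   read c → write c, move right, go to s0
s0 | bccc[c]b_   read c → write c, move right, go to s0
s0 | bcccc[b]_   read b → write b, move right, go to s0
s0 | bccccb[_]   read _ → write b, move stay, go to s4
s4 | bccccb[b]   read b → write _, move stay, go to s1
s1 | bccccb[_]   read _ → write c, move left, go to s2
s2 | bcccc[b]c   read b → write b, move left, go to sH
sH | bccc[c]bc
After 9 steps: state sH, head at 4, tape bccccbc.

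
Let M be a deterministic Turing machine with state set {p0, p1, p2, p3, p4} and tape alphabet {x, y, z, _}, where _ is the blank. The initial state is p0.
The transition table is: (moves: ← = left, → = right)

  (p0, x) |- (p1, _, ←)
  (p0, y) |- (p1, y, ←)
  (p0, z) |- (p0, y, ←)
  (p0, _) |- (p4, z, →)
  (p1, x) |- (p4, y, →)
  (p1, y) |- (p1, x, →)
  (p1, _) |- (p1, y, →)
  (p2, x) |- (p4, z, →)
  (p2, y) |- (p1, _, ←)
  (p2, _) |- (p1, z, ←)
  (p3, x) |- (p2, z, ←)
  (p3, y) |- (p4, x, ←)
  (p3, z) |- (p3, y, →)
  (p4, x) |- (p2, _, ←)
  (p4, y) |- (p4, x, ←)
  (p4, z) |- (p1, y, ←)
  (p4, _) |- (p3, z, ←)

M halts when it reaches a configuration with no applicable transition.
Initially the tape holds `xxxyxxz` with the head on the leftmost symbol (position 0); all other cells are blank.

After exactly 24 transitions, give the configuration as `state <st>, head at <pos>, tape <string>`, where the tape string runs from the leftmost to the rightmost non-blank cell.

state p4, head at 2, tape yyyyxxz_z

p0 | __[x]xxyxxz   read x → write _, move ←, go to p1
p1 | _[_]_xxyxxz   read _ → write y, move →, go to p1
p1 | _y[_]xxyxxz   read _ → write y, move →, go to p1
p1 | _yy[x]xyxxz   read x → write y, move →, go to p4
p4 | _yyy[x]yxxz   read x → write _, move ←, go to p2
p2 | _yy[y]_yxxz   read y → write _, move ←, go to p1
p1 | _y[y]__yxxz   read y → write x, move →, go to p1
p1 | _yx[_]_yxxz   read _ → write y, move →, go to p1
p1 | _yxy[_]yxxz   read _ → write y, move →, go to p1
p1 | _yxyy[y]xxz   read y → write x, move →, go to p1
p1 | _yxyyx[x]xz   read x → write y, move →, go to p4
p4 | _yxyyxy[x]z   read x → write _, move ←, go to p2
p2 | _yxyyx[y]_z   read y → write _, move ←, go to p1
p1 | _yxyy[x]__z   read x → write y, move →, go to p4
p4 | _yxyyy[_]_z   read _ → write z, move ←, go to p3
p3 | _yxyy[y]z_z   read y → write x, move ←, go to p4
p4 | _yxy[y]xz_z   read y → write x, move ←, go to p4
p4 | _yx[y]xxz_z   read y → write x, move ←, go to p4
p4 | _y[x]xxxz_z   read x → write _, move ←, go to p2
p2 | _[y]_xxxz_z   read y → write _, move ←, go to p1
p1 | [_]__xxxz_z   read _ → write y, move →, go to p1
p1 | y[_]_xxxz_z   read _ → write y, move →, go to p1
p1 | yy[_]xxxz_z   read _ → write y, move →, go to p1
p1 | yyy[x]xxz_z   read x → write y, move →, go to p4
p4 | yyyy[x]xz_z
After 24 steps: state p4, head at 2, tape yyyyxxz_z.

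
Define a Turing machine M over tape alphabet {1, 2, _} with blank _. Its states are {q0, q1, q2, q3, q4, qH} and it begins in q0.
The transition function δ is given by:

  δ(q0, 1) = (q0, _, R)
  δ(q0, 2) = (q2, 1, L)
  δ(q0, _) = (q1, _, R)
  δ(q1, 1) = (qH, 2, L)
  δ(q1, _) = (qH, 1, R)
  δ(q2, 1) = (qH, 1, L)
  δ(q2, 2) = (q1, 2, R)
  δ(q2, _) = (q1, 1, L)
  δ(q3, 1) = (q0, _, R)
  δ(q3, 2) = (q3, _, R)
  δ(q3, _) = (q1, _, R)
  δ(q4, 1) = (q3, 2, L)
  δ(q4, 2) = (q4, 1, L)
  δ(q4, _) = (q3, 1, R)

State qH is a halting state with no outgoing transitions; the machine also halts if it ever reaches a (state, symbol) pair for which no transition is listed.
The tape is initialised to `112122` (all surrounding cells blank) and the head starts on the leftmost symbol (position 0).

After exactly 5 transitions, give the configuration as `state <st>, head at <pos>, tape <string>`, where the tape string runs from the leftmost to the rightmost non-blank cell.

state qH, head at 1, tape 111122

state=q0 head=0 tape=[1]12122   (q0,1)→(q0,_,R)
state=q0 head=1 tape=_[1]2122   (q0,1)→(q0,_,R)
state=q0 head=2 tape=__[2]122   (q0,2)→(q2,1,L)
state=q2 head=1 tape=_[_]1122   (q2,_)→(q1,1,L)
state=q1 head=0 tape=[_]11122   (q1,_)→(qH,1,R)
state=qH head=1 tape=1[1]1122
After 5 steps: state qH, head at 1, tape 111122.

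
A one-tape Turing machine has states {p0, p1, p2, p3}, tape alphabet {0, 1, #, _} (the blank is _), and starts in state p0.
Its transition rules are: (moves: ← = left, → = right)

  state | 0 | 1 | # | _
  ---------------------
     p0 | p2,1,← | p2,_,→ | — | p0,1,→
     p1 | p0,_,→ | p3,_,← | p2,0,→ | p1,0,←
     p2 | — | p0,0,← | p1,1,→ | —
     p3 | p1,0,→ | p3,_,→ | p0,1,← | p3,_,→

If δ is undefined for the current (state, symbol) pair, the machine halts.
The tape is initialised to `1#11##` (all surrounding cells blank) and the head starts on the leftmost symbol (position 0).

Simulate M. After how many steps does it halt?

18

state=p0 head=0 tape=[1]#11##__   (p0,1)→(p2,_,→)
state=p2 head=1 tape=_[#]11##__   (p2,#)→(p1,1,→)
state=p1 head=2 tape=_1[1]1##__   (p1,1)→(p3,_,←)
state=p3 head=1 tape=_[1]_1##__   (p3,1)→(p3,_,→)
state=p3 head=2 tape=__[_]1##__   (p3,_)→(p3,_,→)
state=p3 head=3 tape=___[1]##__   (p3,1)→(p3,_,→)
state=p3 head=4 tape=____[#]#__   (p3,#)→(p0,1,←)
state=p0 head=3 tape=___[_]1#__   (p0,_)→(p0,1,→)
state=p0 head=4 tape=___1[1]#__   (p0,1)→(p2,_,→)
state=p2 head=5 tape=___1_[#]__   (p2,#)→(p1,1,→)
state=p1 head=6 tape=___1_1[_]_   (p1,_)→(p1,0,←)
state=p1 head=5 tape=___1_[1]0_   (p1,1)→(p3,_,←)
state=p3 head=4 tape=___1[_]_0_   (p3,_)→(p3,_,→)
state=p3 head=5 tape=___1_[_]0_   (p3,_)→(p3,_,→)
state=p3 head=6 tape=___1__[0]_   (p3,0)→(p1,0,→)
state=p1 head=7 tape=___1__0[_]   (p1,_)→(p1,0,←)
state=p1 head=6 tape=___1__[0]0   (p1,0)→(p0,_,→)
state=p0 head=7 tape=___1___[0]   (p0,0)→(p2,1,←)
state=p2 head=6 tape=___1__[_]1
M halts after 18 transitions.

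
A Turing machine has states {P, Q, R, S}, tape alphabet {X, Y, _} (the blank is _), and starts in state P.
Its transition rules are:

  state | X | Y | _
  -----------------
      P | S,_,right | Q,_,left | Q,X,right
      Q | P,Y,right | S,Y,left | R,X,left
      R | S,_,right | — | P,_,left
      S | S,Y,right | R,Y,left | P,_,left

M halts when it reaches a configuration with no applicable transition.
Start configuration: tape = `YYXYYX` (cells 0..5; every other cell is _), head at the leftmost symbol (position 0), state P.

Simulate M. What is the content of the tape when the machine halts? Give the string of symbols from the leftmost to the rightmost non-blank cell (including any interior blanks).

YY__YXYYX

state=P head=0 tape=____[Y]YXYYX   (P,Y)→(Q,_,left)
state=Q head=-1 tape=___[_]_YXYYX   (Q,_)→(R,X,left)
state=R head=-2 tape=__[_]X_YXYYX   (R,_)→(P,_,left)
state=P head=-3 tape=_[_]_X_YXYYX   (P,_)→(Q,X,right)
state=Q head=-2 tape=_X[_]X_YXYYX   (Q,_)→(R,X,left)
state=R head=-3 tape=_[X]XX_YXYYX   (R,X)→(S,_,right)
state=S head=-2 tape=__[X]X_YXYYX   (S,X)→(S,Y,right)
state=S head=-1 tape=__Y[X]_YXYYX   (S,X)→(S,Y,right)
state=S head=0 tape=__YY[_]YXYYX   (S,_)→(P,_,left)
state=P head=-1 tape=__Y[Y]_YXYYX   (P,Y)→(Q,_,left)
state=Q head=-2 tape=__[Y]__YXYYX   (Q,Y)→(S,Y,left)
state=S head=-3 tape=_[_]Y__YXYYX   (S,_)→(P,_,left)
state=P head=-4 tape=[_]_Y__YXYYX   (P,_)→(Q,X,right)
state=Q head=-3 tape=X[_]Y__YXYYX   (Q,_)→(R,X,left)
state=R head=-4 tape=[X]XY__YXYYX   (R,X)→(S,_,right)
state=S head=-3 tape=_[X]Y__YXYYX   (S,X)→(S,Y,right)
state=S head=-2 tape=_Y[Y]__YXYYX   (S,Y)→(R,Y,left)
state=R head=-3 tape=_[Y]Y__YXYYX
The non-blank tape span at halt is YY__YXYYX.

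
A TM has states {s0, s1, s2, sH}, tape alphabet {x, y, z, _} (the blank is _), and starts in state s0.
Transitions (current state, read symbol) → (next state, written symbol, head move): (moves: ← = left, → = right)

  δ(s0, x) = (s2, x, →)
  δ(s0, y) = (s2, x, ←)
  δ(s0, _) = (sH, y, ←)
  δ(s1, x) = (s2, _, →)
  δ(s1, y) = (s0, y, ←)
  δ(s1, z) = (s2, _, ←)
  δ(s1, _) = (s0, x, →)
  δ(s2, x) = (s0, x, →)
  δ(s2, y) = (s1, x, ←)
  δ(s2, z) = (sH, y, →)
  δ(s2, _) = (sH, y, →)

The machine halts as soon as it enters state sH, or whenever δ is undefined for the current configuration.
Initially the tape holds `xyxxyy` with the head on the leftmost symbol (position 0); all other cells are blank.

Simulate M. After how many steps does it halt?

13

state=s0 head=0 tape=[x]yxxyy_   (s0,x)→(s2,x,→)
state=s2 head=1 tape=x[y]xxyy_   (s2,y)→(s1,x,←)
state=s1 head=0 tape=[x]xxxyy_   (s1,x)→(s2,_,→)
state=s2 head=1 tape=_[x]xxyy_   (s2,x)→(s0,x,→)
state=s0 head=2 tape=_x[x]xyy_   (s0,x)→(s2,x,→)
state=s2 head=3 tape=_xx[x]yy_   (s2,x)→(s0,x,→)
state=s0 head=4 tape=_xxx[y]y_   (s0,y)→(s2,x,←)
state=s2 head=3 tape=_xx[x]xy_   (s2,x)→(s0,x,→)
state=s0 head=4 tape=_xxx[x]y_   (s0,x)→(s2,x,→)
state=s2 head=5 tape=_xxxx[y]_   (s2,y)→(s1,x,←)
state=s1 head=4 tape=_xxx[x]x_   (s1,x)→(s2,_,→)
state=s2 head=5 tape=_xxx_[x]_   (s2,x)→(s0,x,→)
state=s0 head=6 tape=_xxx_x[_]   (s0,_)→(sH,y,←)
state=sH head=5 tape=_xxx_[x]y
M halts after 13 transitions.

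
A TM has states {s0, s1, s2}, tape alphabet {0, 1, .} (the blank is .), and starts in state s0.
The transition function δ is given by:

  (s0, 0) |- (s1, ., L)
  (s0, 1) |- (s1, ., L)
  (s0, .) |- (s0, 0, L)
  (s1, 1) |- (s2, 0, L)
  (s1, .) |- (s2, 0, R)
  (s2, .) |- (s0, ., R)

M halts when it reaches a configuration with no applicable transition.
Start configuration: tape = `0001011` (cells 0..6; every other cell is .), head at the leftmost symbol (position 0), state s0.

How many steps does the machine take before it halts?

24

s0 | .[0]001011.   read 0 → write ., move L, go to s1
s1 | [.].001011.   read . → write 0, move R, go to s2
s2 | 0[.]001011.   read . → write ., move R, go to s0
s0 | 0.[0]01011.   read 0 → write ., move L, go to s1
s1 | 0[.].01011.   read . → write 0, move R, go to s2
s2 | 00[.]01011.   read . → write ., move R, go to s0
s0 | 00.[0]1011.   read 0 → write ., move L, go to s1
s1 | 00[.].1011.   read . → write 0, move R, go to s2
s2 | 000[.]1011.   read . → write ., move R, go to s0
s0 | 000.[1]011.   read 1 → write ., move L, go to s1
s1 | 000[.].011.   read . → write 0, move R, go to s2
s2 | 0000[.]011.   read . → write ., move R, go to s0
s0 | 0000.[0]11.   read 0 → write ., move L, go to s1
s1 | 0000[.].11.   read . → write 0, move R, go to s2
s2 | 00000[.]11.   read . → write ., move R, go to s0
s0 | 00000.[1]1.   read 1 → write ., move L, go to s1
s1 | 00000[.].1.   read . → write 0, move R, go to s2
s2 | 000000[.]1.   read . → write ., move R, go to s0
s0 | 000000.[1].   read 1 → write ., move L, go to s1
s1 | 000000[.]..   read . → write 0, move R, go to s2
s2 | 0000000[.].   read . → write ., move R, go to s0
s0 | 0000000.[.]   read . → write 0, move L, go to s0
s0 | 0000000[.]0   read . → write 0, move L, go to s0
s0 | 000000[0]00   read 0 → write ., move L, go to s1
s1 | 00000[0].00
M halts after 24 transitions.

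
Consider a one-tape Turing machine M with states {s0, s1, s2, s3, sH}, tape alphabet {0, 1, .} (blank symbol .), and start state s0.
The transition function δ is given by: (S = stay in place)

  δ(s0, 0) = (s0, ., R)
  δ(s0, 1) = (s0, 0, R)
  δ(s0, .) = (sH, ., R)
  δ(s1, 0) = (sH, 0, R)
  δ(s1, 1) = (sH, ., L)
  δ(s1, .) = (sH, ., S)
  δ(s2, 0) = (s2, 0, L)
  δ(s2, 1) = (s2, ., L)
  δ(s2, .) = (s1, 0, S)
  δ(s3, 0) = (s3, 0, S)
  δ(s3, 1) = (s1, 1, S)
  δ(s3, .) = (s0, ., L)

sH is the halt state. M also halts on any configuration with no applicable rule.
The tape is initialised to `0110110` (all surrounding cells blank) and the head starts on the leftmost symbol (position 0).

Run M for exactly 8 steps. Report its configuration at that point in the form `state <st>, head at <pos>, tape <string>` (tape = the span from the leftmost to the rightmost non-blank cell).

s0 | [0]110110..   read 0 → write ., move R, go to s0
s0 | .[1]10110..   read 1 → write 0, move R, go to s0
s0 | .0[1]0110..   read 1 → write 0, move R, go to s0
s0 | .00[0]110..   read 0 → write ., move R, go to s0
s0 | .00.[1]10..   read 1 → write 0, move R, go to s0
s0 | .00.0[1]0..   read 1 → write 0, move R, go to s0
s0 | .00.00[0]..   read 0 → write ., move R, go to s0
s0 | .00.00.[.].   read . → write ., move R, go to sH
sH | .00.00..[.]
After 8 steps: state sH, head at 8, tape 00.00.

state sH, head at 8, tape 00.00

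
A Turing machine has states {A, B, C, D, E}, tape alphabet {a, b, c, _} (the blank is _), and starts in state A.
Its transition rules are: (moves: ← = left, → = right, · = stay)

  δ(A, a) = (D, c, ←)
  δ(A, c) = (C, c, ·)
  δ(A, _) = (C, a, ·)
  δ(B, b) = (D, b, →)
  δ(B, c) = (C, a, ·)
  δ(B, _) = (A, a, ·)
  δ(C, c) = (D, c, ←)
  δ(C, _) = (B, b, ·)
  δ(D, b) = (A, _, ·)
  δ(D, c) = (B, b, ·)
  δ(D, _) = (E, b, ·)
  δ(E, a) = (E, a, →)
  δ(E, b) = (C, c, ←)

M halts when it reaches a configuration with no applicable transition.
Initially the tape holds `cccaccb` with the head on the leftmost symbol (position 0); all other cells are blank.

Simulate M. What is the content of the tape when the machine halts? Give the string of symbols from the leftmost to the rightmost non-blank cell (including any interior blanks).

bbbbbaccb

state=A head=0 tape=__[c]ccaccb   (A,c)→(C,c,·)
state=C head=0 tape=__[c]ccaccb   (C,c)→(D,c,←)
state=D head=-1 tape=_[_]cccaccb   (D,_)→(E,b,·)
state=E head=-1 tape=_[b]cccaccb   (E,b)→(C,c,←)
state=C head=-2 tape=[_]ccccaccb   (C,_)→(B,b,·)
state=B head=-2 tape=[b]ccccaccb   (B,b)→(D,b,→)
state=D head=-1 tape=b[c]cccaccb   (D,c)→(B,b,·)
state=B head=-1 tape=b[b]cccaccb   (B,b)→(D,b,→)
state=D head=0 tape=bb[c]ccaccb   (D,c)→(B,b,·)
state=B head=0 tape=bb[b]ccaccb   (B,b)→(D,b,→)
state=D head=1 tape=bbb[c]caccb   (D,c)→(B,b,·)
state=B head=1 tape=bbb[b]caccb   (B,b)→(D,b,→)
state=D head=2 tape=bbbb[c]accb   (D,c)→(B,b,·)
state=B head=2 tape=bbbb[b]accb   (B,b)→(D,b,→)
state=D head=3 tape=bbbbb[a]ccb
The non-blank tape span at halt is bbbbbaccb.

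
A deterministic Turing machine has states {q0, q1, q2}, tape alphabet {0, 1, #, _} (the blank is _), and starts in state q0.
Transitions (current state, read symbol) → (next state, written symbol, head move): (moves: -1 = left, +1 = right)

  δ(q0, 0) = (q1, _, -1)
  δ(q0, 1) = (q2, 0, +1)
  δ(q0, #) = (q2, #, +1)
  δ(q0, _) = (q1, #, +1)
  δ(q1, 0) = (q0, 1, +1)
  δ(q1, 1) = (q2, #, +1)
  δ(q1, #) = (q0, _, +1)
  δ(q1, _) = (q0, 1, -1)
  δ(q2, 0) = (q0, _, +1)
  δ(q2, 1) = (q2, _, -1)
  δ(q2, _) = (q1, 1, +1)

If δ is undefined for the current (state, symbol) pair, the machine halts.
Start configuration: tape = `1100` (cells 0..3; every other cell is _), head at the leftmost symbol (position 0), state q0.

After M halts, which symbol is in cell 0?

_

q0 | [1]100__   read 1 → write 0, move +1, go to q2
q2 | 0[1]00__   read 1 → write _, move -1, go to q2
q2 | [0]_00__   read 0 → write _, move +1, go to q0
q0 | _[_]00__   read _ → write #, move +1, go to q1
q1 | _#[0]0__   read 0 → write 1, move +1, go to q0
q0 | _#1[0]__   read 0 → write _, move -1, go to q1
q1 | _#[1]___   read 1 → write #, move +1, go to q2
q2 | _##[_]__   read _ → write 1, move +1, go to q1
q1 | _##1[_]_   read _ → write 1, move -1, go to q0
q0 | _##[1]1_   read 1 → write 0, move +1, go to q2
q2 | _##0[1]_   read 1 → write _, move -1, go to q2
q2 | _##[0]__   read 0 → write _, move +1, go to q0
q0 | _##_[_]_   read _ → write #, move +1, go to q1
q1 | _##_#[_]   read _ → write 1, move -1, go to q0
q0 | _##_[#]1   read # → write #, move +1, go to q2
q2 | _##_#[1]   read 1 → write _, move -1, go to q2
q2 | _##_[#]_
Cell 0 holds _ when M halts.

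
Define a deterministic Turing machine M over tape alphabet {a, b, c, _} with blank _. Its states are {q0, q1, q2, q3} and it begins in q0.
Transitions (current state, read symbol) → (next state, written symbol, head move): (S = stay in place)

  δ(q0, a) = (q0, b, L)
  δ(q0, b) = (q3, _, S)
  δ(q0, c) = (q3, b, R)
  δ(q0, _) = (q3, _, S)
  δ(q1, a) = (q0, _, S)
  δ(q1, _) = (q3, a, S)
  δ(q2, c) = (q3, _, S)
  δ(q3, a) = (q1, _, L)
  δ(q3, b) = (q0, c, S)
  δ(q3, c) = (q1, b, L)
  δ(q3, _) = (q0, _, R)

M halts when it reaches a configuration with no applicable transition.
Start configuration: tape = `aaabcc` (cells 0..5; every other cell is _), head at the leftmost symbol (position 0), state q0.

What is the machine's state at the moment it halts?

q1

state=q0 head=0 tape=_[a]aabcc   (q0,a)→(q0,b,L)
state=q0 head=-1 tape=[_]baabcc   (q0,_)→(q3,_,S)
state=q3 head=-1 tape=[_]baabcc   (q3,_)→(q0,_,R)
state=q0 head=0 tape=_[b]aabcc   (q0,b)→(q3,_,S)
state=q3 head=0 tape=_[_]aabcc   (q3,_)→(q0,_,R)
state=q0 head=1 tape=__[a]abcc   (q0,a)→(q0,b,L)
state=q0 head=0 tape=_[_]babcc   (q0,_)→(q3,_,S)
state=q3 head=0 tape=_[_]babcc   (q3,_)→(q0,_,R)
state=q0 head=1 tape=__[b]abcc   (q0,b)→(q3,_,S)
state=q3 head=1 tape=__[_]abcc   (q3,_)→(q0,_,R)
state=q0 head=2 tape=___[a]bcc   (q0,a)→(q0,b,L)
state=q0 head=1 tape=__[_]bbcc   (q0,_)→(q3,_,S)
state=q3 head=1 tape=__[_]bbcc   (q3,_)→(q0,_,R)
state=q0 head=2 tape=___[b]bcc   (q0,b)→(q3,_,S)
state=q3 head=2 tape=___[_]bcc   (q3,_)→(q0,_,R)
state=q0 head=3 tape=____[b]cc   (q0,b)→(q3,_,S)
state=q3 head=3 tape=____[_]cc   (q3,_)→(q0,_,R)
state=q0 head=4 tape=_____[c]c   (q0,c)→(q3,b,R)
state=q3 head=5 tape=_____b[c]   (q3,c)→(q1,b,L)
state=q1 head=4 tape=_____[b]b
No transition is defined for (q1, b); M halts in state q1.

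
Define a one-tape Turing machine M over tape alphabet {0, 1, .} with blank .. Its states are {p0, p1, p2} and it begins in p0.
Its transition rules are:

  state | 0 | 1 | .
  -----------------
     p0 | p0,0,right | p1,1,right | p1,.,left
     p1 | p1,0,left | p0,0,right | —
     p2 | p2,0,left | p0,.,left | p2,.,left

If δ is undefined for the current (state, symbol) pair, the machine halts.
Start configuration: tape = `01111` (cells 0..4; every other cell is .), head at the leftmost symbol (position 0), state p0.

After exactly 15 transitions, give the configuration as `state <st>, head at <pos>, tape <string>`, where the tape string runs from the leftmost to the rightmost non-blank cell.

p0 | [0]1111.   read 0 → write 0, move right, go to p0
p0 | 0[1]111.   read 1 → write 1, move right, go to p1
p1 | 01[1]11.   read 1 → write 0, move right, go to p0
p0 | 010[1]1.   read 1 → write 1, move right, go to p1
p1 | 0101[1].   read 1 → write 0, move right, go to p0
p0 | 01010[.]   read . → write ., move left, go to p1
p1 | 0101[0].   read 0 → write 0, move left, go to p1
p1 | 010[1]0.   read 1 → write 0, move right, go to p0
p0 | 0100[0].   read 0 → write 0, move right, go to p0
p0 | 01000[.]   read . → write ., move left, go to p1
p1 | 0100[0].   read 0 → write 0, move left, go to p1
p1 | 010[0]0.   read 0 → write 0, move left, go to p1
p1 | 01[0]00.   read 0 → write 0, move left, go to p1
p1 | 0[1]000.   read 1 → write 0, move right, go to p0
p0 | 00[0]00.   read 0 → write 0, move right, go to p0
p0 | 000[0]0.
After 15 steps: state p0, head at 3, tape 00000.

state p0, head at 3, tape 00000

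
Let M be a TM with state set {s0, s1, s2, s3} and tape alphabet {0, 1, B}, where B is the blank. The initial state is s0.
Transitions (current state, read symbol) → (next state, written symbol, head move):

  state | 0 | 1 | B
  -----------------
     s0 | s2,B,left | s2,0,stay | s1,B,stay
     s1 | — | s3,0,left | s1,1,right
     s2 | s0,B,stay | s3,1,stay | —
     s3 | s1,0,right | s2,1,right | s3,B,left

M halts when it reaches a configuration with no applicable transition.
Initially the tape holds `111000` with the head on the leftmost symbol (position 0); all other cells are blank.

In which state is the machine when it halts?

state=s0 head=0 tape=[1]11000   (s0,1)→(s2,0,stay)
state=s2 head=0 tape=[0]11000   (s2,0)→(s0,B,stay)
state=s0 head=0 tape=[B]11000   (s0,B)→(s1,B,stay)
state=s1 head=0 tape=[B]11000   (s1,B)→(s1,1,right)
state=s1 head=1 tape=1[1]1000   (s1,1)→(s3,0,left)
state=s3 head=0 tape=[1]01000   (s3,1)→(s2,1,right)
state=s2 head=1 tape=1[0]1000   (s2,0)→(s0,B,stay)
state=s0 head=1 tape=1[B]1000   (s0,B)→(s1,B,stay)
state=s1 head=1 tape=1[B]1000   (s1,B)→(s1,1,right)
state=s1 head=2 tape=11[1]000   (s1,1)→(s3,0,left)
state=s3 head=1 tape=1[1]0000   (s3,1)→(s2,1,right)
state=s2 head=2 tape=11[0]000   (s2,0)→(s0,B,stay)
state=s0 head=2 tape=11[B]000   (s0,B)→(s1,B,stay)
state=s1 head=2 tape=11[B]000   (s1,B)→(s1,1,right)
state=s1 head=3 tape=111[0]00
No transition is defined for (s1, 0); M halts in state s1.

s1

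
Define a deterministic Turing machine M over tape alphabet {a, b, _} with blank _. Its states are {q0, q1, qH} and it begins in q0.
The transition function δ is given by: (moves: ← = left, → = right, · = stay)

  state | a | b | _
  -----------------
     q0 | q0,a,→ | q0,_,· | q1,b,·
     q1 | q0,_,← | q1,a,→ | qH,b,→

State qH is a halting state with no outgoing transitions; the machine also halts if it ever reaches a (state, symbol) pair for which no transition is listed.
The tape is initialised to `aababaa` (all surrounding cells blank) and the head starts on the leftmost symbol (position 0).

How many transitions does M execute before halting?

19

state=q0 head=0 tape=[a]ababaa__   (q0,a)→(q0,a,→)
state=q0 head=1 tape=a[a]babaa__   (q0,a)→(q0,a,→)
state=q0 head=2 tape=aa[b]abaa__   (q0,b)→(q0,_,·)
state=q0 head=2 tape=aa[_]abaa__   (q0,_)→(q1,b,·)
state=q1 head=2 tape=aa[b]abaa__   (q1,b)→(q1,a,→)
state=q1 head=3 tape=aaa[a]baa__   (q1,a)→(q0,_,←)
state=q0 head=2 tape=aa[a]_baa__   (q0,a)→(q0,a,→)
state=q0 head=3 tape=aaa[_]baa__   (q0,_)→(q1,b,·)
state=q1 head=3 tape=aaa[b]baa__   (q1,b)→(q1,a,→)
state=q1 head=4 tape=aaaa[b]aa__   (q1,b)→(q1,a,→)
state=q1 head=5 tape=aaaaa[a]a__   (q1,a)→(q0,_,←)
state=q0 head=4 tape=aaaa[a]_a__   (q0,a)→(q0,a,→)
state=q0 head=5 tape=aaaaa[_]a__   (q0,_)→(q1,b,·)
state=q1 head=5 tape=aaaaa[b]a__   (q1,b)→(q1,a,→)
state=q1 head=6 tape=aaaaaa[a]__   (q1,a)→(q0,_,←)
state=q0 head=5 tape=aaaaa[a]___   (q0,a)→(q0,a,→)
state=q0 head=6 tape=aaaaaa[_]__   (q0,_)→(q1,b,·)
state=q1 head=6 tape=aaaaaa[b]__   (q1,b)→(q1,a,→)
state=q1 head=7 tape=aaaaaaa[_]_   (q1,_)→(qH,b,→)
state=qH head=8 tape=aaaaaaab[_]
M halts after 19 transitions.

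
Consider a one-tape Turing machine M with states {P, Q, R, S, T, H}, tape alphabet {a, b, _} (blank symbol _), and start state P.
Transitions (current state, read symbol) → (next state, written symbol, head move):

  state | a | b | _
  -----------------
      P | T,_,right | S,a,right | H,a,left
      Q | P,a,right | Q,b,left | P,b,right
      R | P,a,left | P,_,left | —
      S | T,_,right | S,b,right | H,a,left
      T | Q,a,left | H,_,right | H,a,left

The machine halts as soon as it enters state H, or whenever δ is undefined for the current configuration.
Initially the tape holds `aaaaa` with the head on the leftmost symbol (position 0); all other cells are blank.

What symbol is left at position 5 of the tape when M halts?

P | [a]aaaa_   read a → write _, move right, go to T
T | _[a]aaa_   read a → write a, move left, go to Q
Q | [_]aaaa_   read _ → write b, move right, go to P
P | b[a]aaa_   read a → write _, move right, go to T
T | b_[a]aa_   read a → write a, move left, go to Q
Q | b[_]aaa_   read _ → write b, move right, go to P
P | bb[a]aa_   read a → write _, move right, go to T
T | bb_[a]a_   read a → write a, move left, go to Q
Q | bb[_]aa_   read _ → write b, move right, go to P
P | bbb[a]a_   read a → write _, move right, go to T
T | bbb_[a]_   read a → write a, move left, go to Q
Q | bbb[_]a_   read _ → write b, move right, go to P
P | bbbb[a]_   read a → write _, move right, go to T
T | bbbb_[_]   read _ → write a, move left, go to H
H | bbbb[_]a
Cell 5 holds a when M halts.

a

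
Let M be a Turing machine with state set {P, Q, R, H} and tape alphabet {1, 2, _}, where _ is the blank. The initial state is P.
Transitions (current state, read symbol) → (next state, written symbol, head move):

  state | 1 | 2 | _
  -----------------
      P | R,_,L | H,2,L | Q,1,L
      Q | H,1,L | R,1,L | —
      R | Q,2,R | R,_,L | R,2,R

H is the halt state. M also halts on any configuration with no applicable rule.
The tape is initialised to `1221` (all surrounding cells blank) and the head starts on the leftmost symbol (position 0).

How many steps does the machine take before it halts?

22

P | ___[1]221_   read 1 → write _, move L, go to R
R | __[_]_221_   read _ → write 2, move R, go to R
R | __2[_]221_   read _ → write 2, move R, go to R
R | __22[2]21_   read 2 → write _, move L, go to R
R | __2[2]_21_   read 2 → write _, move L, go to R
R | __[2]__21_   read 2 → write _, move L, go to R
R | _[_]___21_   read _ → write 2, move R, go to R
R | _2[_]__21_   read _ → write 2, move R, go to R
R | _22[_]_21_   read _ → write 2, move R, go to R
R | _222[_]21_   read _ → write 2, move R, go to R
R | _2222[2]1_   read 2 → write _, move L, go to R
R | _222[2]_1_   read 2 → write _, move L, go to R
R | _22[2]__1_   read 2 → write _, move L, go to R
R | _2[2]___1_   read 2 → write _, move L, go to R
R | _[2]____1_   read 2 → write _, move L, go to R
R | [_]_____1_   read _ → write 2, move R, go to R
R | 2[_]____1_   read _ → write 2, move R, go to R
R | 22[_]___1_   read _ → write 2, move R, go to R
R | 222[_]__1_   read _ → write 2, move R, go to R
R | 2222[_]_1_   read _ → write 2, move R, go to R
R | 22222[_]1_   read _ → write 2, move R, go to R
R | 222222[1]_   read 1 → write 2, move R, go to Q
Q | 2222222[_]
M halts after 22 transitions.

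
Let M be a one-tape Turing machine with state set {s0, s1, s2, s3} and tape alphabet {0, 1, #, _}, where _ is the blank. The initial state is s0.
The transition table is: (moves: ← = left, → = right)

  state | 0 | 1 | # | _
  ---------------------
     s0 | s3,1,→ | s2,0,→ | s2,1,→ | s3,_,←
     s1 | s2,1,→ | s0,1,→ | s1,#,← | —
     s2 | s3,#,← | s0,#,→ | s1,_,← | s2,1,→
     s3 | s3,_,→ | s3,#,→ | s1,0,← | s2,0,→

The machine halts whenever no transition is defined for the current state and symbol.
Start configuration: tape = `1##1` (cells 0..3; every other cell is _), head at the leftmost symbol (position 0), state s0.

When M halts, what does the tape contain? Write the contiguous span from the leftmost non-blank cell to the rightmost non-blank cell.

1#_0

state=s0 head=0 tape=[1]##1_   (s0,1)→(s2,0,→)
state=s2 head=1 tape=0[#]#1_   (s2,#)→(s1,_,←)
state=s1 head=0 tape=[0]_#1_   (s1,0)→(s2,1,→)
state=s2 head=1 tape=1[_]#1_   (s2,_)→(s2,1,→)
state=s2 head=2 tape=11[#]1_   (s2,#)→(s1,_,←)
state=s1 head=1 tape=1[1]_1_   (s1,1)→(s0,1,→)
state=s0 head=2 tape=11[_]1_   (s0,_)→(s3,_,←)
state=s3 head=1 tape=1[1]_1_   (s3,1)→(s3,#,→)
state=s3 head=2 tape=1#[_]1_   (s3,_)→(s2,0,→)
state=s2 head=3 tape=1#0[1]_   (s2,1)→(s0,#,→)
state=s0 head=4 tape=1#0#[_]   (s0,_)→(s3,_,←)
state=s3 head=3 tape=1#0[#]_   (s3,#)→(s1,0,←)
state=s1 head=2 tape=1#[0]0_   (s1,0)→(s2,1,→)
state=s2 head=3 tape=1#1[0]_   (s2,0)→(s3,#,←)
state=s3 head=2 tape=1#[1]#_   (s3,1)→(s3,#,→)
state=s3 head=3 tape=1##[#]_   (s3,#)→(s1,0,←)
state=s1 head=2 tape=1#[#]0_   (s1,#)→(s1,#,←)
state=s1 head=1 tape=1[#]#0_   (s1,#)→(s1,#,←)
state=s1 head=0 tape=[1]##0_   (s1,1)→(s0,1,→)
state=s0 head=1 tape=1[#]#0_   (s0,#)→(s2,1,→)
state=s2 head=2 tape=11[#]0_   (s2,#)→(s1,_,←)
state=s1 head=1 tape=1[1]_0_   (s1,1)→(s0,1,→)
state=s0 head=2 tape=11[_]0_   (s0,_)→(s3,_,←)
state=s3 head=1 tape=1[1]_0_   (s3,1)→(s3,#,→)
state=s3 head=2 tape=1#[_]0_   (s3,_)→(s2,0,→)
state=s2 head=3 tape=1#0[0]_   (s2,0)→(s3,#,←)
state=s3 head=2 tape=1#[0]#_   (s3,0)→(s3,_,→)
state=s3 head=3 tape=1#_[#]_   (s3,#)→(s1,0,←)
state=s1 head=2 tape=1#[_]0_
The non-blank tape span at halt is 1#_0.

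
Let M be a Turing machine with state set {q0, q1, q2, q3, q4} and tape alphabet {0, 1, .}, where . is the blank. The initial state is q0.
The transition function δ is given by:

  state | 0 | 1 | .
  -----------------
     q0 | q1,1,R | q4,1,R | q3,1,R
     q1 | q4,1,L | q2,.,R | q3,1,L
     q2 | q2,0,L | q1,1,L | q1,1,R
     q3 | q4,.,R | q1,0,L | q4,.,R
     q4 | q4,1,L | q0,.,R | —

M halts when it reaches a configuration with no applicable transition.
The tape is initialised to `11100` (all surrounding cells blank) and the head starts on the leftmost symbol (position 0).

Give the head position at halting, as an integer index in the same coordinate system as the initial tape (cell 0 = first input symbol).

5

q0 | [1]1100.   read 1 → write 1, move R, go to q4
q4 | 1[1]100.   read 1 → write ., move R, go to q0
q0 | 1.[1]00.   read 1 → write 1, move R, go to q4
q4 | 1.1[0]0.   read 0 → write 1, move L, go to q4
q4 | 1.[1]10.   read 1 → write ., move R, go to q0
q0 | 1..[1]0.   read 1 → write 1, move R, go to q4
q4 | 1..1[0].   read 0 → write 1, move L, go to q4
q4 | 1..[1]1.   read 1 → write ., move R, go to q0
q0 | 1...[1].   read 1 → write 1, move R, go to q4
q4 | 1...1[.]
At halt the head is at cell 5.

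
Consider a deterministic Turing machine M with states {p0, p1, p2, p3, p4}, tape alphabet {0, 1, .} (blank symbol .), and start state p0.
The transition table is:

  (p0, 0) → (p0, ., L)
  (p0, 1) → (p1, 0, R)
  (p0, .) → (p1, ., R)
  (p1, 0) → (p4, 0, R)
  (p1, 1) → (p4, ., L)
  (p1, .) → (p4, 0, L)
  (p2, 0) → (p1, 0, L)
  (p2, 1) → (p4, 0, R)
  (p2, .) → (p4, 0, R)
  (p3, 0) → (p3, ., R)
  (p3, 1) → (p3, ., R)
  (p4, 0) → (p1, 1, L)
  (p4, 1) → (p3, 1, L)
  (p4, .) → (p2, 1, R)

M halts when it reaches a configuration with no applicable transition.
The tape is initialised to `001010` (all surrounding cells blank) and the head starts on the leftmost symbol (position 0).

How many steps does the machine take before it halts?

p0 | ..[0]01010.   read 0 → write ., move L, go to p0
p0 | .[.].01010.   read . → write ., move R, go to p1
p1 | ..[.]01010.   read . → write 0, move L, go to p4
p4 | .[.]001010.   read . → write 1, move R, go to p2
p2 | .1[0]01010.   read 0 → write 0, move L, go to p1
p1 | .[1]001010.   read 1 → write ., move L, go to p4
p4 | [.].001010.   read . → write 1, move R, go to p2
p2 | 1[.]001010.   read . → write 0, move R, go to p4
p4 | 10[0]01010.   read 0 → write 1, move L, go to p1
p1 | 1[0]101010.   read 0 → write 0, move R, go to p4
p4 | 10[1]01010.   read 1 → write 1, move L, go to p3
p3 | 1[0]101010.   read 0 → write ., move R, go to p3
p3 | 1.[1]01010.   read 1 → write ., move R, go to p3
p3 | 1..[0]1010.   read 0 → write ., move R, go to p3
p3 | 1...[1]010.   read 1 → write ., move R, go to p3
p3 | 1....[0]10.   read 0 → write ., move R, go to p3
p3 | 1.....[1]0.   read 1 → write ., move R, go to p3
p3 | 1......[0].   read 0 → write ., move R, go to p3
p3 | 1.......[.]
M halts after 18 transitions.

18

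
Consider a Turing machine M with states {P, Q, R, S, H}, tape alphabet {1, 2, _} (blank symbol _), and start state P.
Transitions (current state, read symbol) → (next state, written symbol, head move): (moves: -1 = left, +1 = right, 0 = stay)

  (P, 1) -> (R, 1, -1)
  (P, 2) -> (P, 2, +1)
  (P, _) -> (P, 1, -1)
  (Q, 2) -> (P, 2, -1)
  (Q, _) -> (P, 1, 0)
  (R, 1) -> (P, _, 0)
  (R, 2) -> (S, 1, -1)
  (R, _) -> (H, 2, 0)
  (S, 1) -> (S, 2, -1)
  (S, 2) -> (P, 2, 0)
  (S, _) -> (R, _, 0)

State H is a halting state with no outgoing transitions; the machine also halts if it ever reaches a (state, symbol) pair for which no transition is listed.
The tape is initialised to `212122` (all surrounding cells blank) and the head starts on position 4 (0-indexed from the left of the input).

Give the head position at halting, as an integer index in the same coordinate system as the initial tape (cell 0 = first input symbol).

-1

state=P head=4 tape=_2121[2]2_   (P,2)→(P,2,+1)
state=P head=5 tape=_21212[2]_   (P,2)→(P,2,+1)
state=P head=6 tape=_212122[_]   (P,_)→(P,1,-1)
state=P head=5 tape=_21212[2]1   (P,2)→(P,2,+1)
state=P head=6 tape=_212122[1]   (P,1)→(R,1,-1)
state=R head=5 tape=_21212[2]1   (R,2)→(S,1,-1)
state=S head=4 tape=_2121[2]11   (S,2)→(P,2,0)
state=P head=4 tape=_2121[2]11   (P,2)→(P,2,+1)
state=P head=5 tape=_21212[1]1   (P,1)→(R,1,-1)
state=R head=4 tape=_2121[2]11   (R,2)→(S,1,-1)
state=S head=3 tape=_212[1]111   (S,1)→(S,2,-1)
state=S head=2 tape=_21[2]2111   (S,2)→(P,2,0)
state=P head=2 tape=_21[2]2111   (P,2)→(P,2,+1)
state=P head=3 tape=_212[2]111   (P,2)→(P,2,+1)
state=P head=4 tape=_2122[1]11   (P,1)→(R,1,-1)
state=R head=3 tape=_212[2]111   (R,2)→(S,1,-1)
state=S head=2 tape=_21[2]1111   (S,2)→(P,2,0)
state=P head=2 tape=_21[2]1111   (P,2)→(P,2,+1)
state=P head=3 tape=_212[1]111   (P,1)→(R,1,-1)
state=R head=2 tape=_21[2]1111   (R,2)→(S,1,-1)
state=S head=1 tape=_2[1]11111   (S,1)→(S,2,-1)
state=S head=0 tape=_[2]211111   (S,2)→(P,2,0)
state=P head=0 tape=_[2]211111   (P,2)→(P,2,+1)
state=P head=1 tape=_2[2]11111   (P,2)→(P,2,+1)
state=P head=2 tape=_22[1]1111   (P,1)→(R,1,-1)
state=R head=1 tape=_2[2]11111   (R,2)→(S,1,-1)
state=S head=0 tape=_[2]111111   (S,2)→(P,2,0)
state=P head=0 tape=_[2]111111   (P,2)→(P,2,+1)
state=P head=1 tape=_2[1]11111   (P,1)→(R,1,-1)
state=R head=0 tape=_[2]111111   (R,2)→(S,1,-1)
state=S head=-1 tape=[_]1111111   (S,_)→(R,_,0)
state=R head=-1 tape=[_]1111111   (R,_)→(H,2,0)
state=H head=-1 tape=[2]1111111
At halt the head is at cell -1.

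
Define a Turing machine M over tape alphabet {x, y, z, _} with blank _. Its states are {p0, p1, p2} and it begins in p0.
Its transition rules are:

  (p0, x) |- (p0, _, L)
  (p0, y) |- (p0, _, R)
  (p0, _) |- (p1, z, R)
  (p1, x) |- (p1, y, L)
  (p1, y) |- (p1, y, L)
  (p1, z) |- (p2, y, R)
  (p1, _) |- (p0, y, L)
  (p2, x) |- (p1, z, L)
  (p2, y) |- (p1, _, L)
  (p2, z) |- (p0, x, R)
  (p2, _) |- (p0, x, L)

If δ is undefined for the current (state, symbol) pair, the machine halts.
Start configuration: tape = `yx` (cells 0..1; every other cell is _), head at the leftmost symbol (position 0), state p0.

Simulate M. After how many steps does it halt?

4

p0 | [y]x   read y → write _, move R, go to p0
p0 | _[x]   read x → write _, move L, go to p0
p0 | [_]_   read _ → write z, move R, go to p1
p1 | z[_]   read _ → write y, move L, go to p0
p0 | [z]y
M halts after 4 transitions.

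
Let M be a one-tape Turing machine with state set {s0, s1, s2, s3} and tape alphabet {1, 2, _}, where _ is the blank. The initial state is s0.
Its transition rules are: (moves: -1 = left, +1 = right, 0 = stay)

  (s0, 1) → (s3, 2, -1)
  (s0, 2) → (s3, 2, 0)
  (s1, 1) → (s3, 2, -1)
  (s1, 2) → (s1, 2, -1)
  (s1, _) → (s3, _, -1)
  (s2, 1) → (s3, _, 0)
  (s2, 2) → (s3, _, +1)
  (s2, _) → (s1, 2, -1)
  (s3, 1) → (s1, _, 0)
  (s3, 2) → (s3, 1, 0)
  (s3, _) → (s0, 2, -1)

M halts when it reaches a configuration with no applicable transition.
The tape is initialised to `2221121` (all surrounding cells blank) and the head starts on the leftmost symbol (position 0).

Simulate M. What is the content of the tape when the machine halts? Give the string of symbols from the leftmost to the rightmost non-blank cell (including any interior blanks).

state=s0 head=0 tape=__[2]221121   (s0,2)→(s3,2,0)
state=s3 head=0 tape=__[2]221121   (s3,2)→(s3,1,0)
state=s3 head=0 tape=__[1]221121   (s3,1)→(s1,_,0)
state=s1 head=0 tape=__[_]221121   (s1,_)→(s3,_,-1)
state=s3 head=-1 tape=_[_]_221121   (s3,_)→(s0,2,-1)
state=s0 head=-2 tape=[_]2_221121
The non-blank tape span at halt is 2_221121.

2_221121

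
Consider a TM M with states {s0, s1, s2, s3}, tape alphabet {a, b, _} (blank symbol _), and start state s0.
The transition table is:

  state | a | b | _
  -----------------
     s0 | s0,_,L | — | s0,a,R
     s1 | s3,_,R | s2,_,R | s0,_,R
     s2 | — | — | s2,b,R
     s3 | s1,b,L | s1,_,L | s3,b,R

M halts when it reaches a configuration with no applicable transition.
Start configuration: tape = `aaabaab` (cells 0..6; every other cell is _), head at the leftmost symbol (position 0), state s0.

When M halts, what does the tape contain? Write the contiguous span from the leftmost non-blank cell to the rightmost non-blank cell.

state=s0 head=0 tape=___[a]aabaab   (s0,a)→(s0,_,L)
state=s0 head=-1 tape=__[_]_aabaab   (s0,_)→(s0,a,R)
state=s0 head=0 tape=__a[_]aabaab   (s0,_)→(s0,a,R)
state=s0 head=1 tape=__aa[a]abaab   (s0,a)→(s0,_,L)
state=s0 head=0 tape=__a[a]_abaab   (s0,a)→(s0,_,L)
state=s0 head=-1 tape=__[a]__abaab   (s0,a)→(s0,_,L)
state=s0 head=-2 tape=_[_]___abaab   (s0,_)→(s0,a,R)
state=s0 head=-1 tape=_a[_]__abaab   (s0,_)→(s0,a,R)
state=s0 head=0 tape=_aa[_]_abaab   (s0,_)→(s0,a,R)
state=s0 head=1 tape=_aaa[_]abaab   (s0,_)→(s0,a,R)
state=s0 head=2 tape=_aaaa[a]baab   (s0,a)→(s0,_,L)
state=s0 head=1 tape=_aaa[a]_baab   (s0,a)→(s0,_,L)
state=s0 head=0 tape=_aa[a]__baab   (s0,a)→(s0,_,L)
state=s0 head=-1 tape=_a[a]___baab   (s0,a)→(s0,_,L)
state=s0 head=-2 tape=_[a]____baab   (s0,a)→(s0,_,L)
state=s0 head=-3 tape=[_]_____baab   (s0,_)→(s0,a,R)
state=s0 head=-2 tape=a[_]____baab   (s0,_)→(s0,a,R)
state=s0 head=-1 tape=aa[_]___baab   (s0,_)→(s0,a,R)
state=s0 head=0 tape=aaa[_]__baab   (s0,_)→(s0,a,R)
state=s0 head=1 tape=aaaa[_]_baab   (s0,_)→(s0,a,R)
state=s0 head=2 tape=aaaaa[_]baab   (s0,_)→(s0,a,R)
state=s0 head=3 tape=aaaaaa[b]aab
The non-blank tape span at halt is aaaaaabaab.

aaaaaabaab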